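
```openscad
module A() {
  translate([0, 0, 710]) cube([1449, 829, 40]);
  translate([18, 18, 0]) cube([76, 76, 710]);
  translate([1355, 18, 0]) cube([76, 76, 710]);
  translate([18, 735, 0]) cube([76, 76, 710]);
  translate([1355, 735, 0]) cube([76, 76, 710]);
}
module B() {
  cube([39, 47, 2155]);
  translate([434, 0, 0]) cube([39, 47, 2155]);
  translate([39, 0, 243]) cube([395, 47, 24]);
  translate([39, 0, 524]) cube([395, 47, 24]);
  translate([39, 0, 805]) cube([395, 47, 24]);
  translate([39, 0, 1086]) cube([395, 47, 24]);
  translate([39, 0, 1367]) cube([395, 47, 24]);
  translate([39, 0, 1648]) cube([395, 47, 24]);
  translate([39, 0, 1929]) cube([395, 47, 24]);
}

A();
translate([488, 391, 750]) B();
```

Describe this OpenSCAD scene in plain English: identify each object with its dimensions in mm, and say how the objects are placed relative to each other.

A is a table: top 1449 mm (x) × 829 mm (y), 40 mm thick, upper face at z = 750 mm, on four 76×76 mm square legs, each inset 18 mm from the nearest pair of top edges, running from z = 0 to the bottom of the top.

B is a wooden ladder with two side rails of 39×47 mm section and 2155 mm height, set 473 mm apart overall. Between them run 7 rectangular rungs (47 mm deep, 24 mm thick), front faces flush with the rails' −y face. The bottom of the first rung is 243 mm above the floor and each subsequent rung is 281 mm higher than the one below.

The ladder is on top of the table, centred.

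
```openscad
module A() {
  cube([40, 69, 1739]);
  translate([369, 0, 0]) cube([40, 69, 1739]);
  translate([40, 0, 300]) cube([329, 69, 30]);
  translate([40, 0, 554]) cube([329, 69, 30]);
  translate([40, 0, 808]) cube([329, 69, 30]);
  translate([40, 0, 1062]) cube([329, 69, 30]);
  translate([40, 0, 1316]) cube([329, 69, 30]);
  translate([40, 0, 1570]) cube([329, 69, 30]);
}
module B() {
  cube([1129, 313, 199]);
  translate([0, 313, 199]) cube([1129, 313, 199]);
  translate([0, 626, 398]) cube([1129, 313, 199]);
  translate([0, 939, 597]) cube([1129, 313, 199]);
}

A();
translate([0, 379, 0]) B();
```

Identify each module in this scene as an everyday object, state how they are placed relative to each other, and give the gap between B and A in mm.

The staircase's nearest face is 310 mm from the ladder's +y face.

A is a ladder. B is a staircase. The staircase is on the floor beside the ladder on its +y side. The gap between the staircase and the ladder is 310 mm.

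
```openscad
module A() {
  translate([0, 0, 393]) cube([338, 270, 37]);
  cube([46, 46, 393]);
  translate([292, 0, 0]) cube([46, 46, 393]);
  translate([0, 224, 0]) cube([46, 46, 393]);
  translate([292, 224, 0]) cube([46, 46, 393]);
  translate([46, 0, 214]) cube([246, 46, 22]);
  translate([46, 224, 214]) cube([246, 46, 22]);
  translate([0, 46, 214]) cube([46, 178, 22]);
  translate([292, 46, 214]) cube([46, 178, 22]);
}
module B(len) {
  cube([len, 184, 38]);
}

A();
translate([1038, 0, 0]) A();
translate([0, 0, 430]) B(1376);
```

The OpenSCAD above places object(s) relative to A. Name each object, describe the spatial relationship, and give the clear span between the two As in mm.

Second stool starts at x = 1038; first ends at x = 338; clear span = 1038 − 338 = 700 mm.

A is a stool. B is a beam. A beam spans the tops of two stools. The clear span between the two stools is 700 mm.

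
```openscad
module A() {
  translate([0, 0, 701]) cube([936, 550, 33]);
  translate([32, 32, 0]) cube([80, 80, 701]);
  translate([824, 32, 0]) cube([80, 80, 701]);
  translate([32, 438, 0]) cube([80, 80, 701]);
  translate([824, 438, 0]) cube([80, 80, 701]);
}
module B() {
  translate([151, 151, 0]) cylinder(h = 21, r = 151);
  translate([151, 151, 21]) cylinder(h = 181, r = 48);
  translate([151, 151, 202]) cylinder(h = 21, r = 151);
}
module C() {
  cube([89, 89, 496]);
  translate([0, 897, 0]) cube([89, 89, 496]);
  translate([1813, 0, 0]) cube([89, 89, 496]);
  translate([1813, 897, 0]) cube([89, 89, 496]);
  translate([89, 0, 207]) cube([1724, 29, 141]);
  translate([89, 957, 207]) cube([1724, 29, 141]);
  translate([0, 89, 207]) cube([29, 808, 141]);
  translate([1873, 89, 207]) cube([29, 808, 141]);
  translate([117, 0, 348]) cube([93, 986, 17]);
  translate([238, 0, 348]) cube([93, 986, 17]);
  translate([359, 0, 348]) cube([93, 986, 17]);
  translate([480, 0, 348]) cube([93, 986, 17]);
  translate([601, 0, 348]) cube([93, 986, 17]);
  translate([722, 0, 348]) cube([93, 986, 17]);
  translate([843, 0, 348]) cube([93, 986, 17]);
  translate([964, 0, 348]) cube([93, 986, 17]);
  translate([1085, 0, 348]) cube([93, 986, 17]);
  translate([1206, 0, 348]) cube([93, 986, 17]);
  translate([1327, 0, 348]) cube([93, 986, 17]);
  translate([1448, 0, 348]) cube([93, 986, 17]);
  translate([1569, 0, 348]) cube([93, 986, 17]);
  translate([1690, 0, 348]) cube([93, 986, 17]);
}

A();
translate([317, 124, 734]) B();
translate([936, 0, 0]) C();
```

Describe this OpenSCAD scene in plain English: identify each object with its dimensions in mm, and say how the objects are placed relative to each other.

A is a rectangular dining table. The top is 936×550×33 mm with its upper surface at z = 734 mm. It stands on four 80×80 mm square legs, each inset 32 mm from the nearest pair of top edges, running from the floor to the underside of the top.

B is a spool: two coaxial disc flanges of radius 151 mm and thickness 21 mm, joined by a core cylinder of radius 48 mm and height 181 mm. The lower flange rests on z = 0 and the three cylinders share a vertical axis.

C is a bed frame 1902 mm long (x) by 986 mm wide (y). Four 89×89 mm corner posts, 496 mm tall, at the corners of the footprint. Four rails of 29 mm thickness and 141 mm height run between adjacent posts with their undersides at z = 207 mm, their outer faces flush with the outside of the frame (the two x-running rails run between the posts' inner faces; the two y-running rails run between the posts' inner faces). 14 slats, each 93 mm wide (x) and 17 mm thick, lie across the top of the two x-running rails, running the full 986 mm width of the frame in y; the slats are evenly spaced along x between the inner faces of the end posts with equal gaps (rounded down to the nearest mm) at the −x end and between each pair — any rounding remainder accumulates at the +x end.

The spool is on top of the table, centred. The bed frame is against the table's +x side, with their −y faces flush.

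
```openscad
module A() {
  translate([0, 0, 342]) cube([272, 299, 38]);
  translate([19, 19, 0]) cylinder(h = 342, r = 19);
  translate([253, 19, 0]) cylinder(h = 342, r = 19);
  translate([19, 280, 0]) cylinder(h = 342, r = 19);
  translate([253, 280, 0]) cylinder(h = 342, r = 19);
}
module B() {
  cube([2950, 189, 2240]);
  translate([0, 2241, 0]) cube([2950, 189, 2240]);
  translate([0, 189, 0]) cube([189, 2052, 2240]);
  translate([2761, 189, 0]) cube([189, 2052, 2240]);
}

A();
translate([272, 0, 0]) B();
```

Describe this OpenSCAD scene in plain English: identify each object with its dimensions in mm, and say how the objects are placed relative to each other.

A is a four-legged stool. The seat is 272×299 mm, 38 mm thick, top at z = 380 mm. It stands on four round legs, each 38 mm in diameter, from z = 0 to the seat underside, each leg's axis is inset half a diameter from the nearest pair of seat edges (so the leg's bounding box is flush with the corner).

B is a box-shaped house frame (walls only): outside footprint 2950×2430 mm, wall height 2240 mm, wall thickness 189 mm. The two y-facing walls run the full x-width; the two x-facing walls fit between the inner faces of the y-facing walls.

The house frame is against the stool's +x side, with their −y faces flush.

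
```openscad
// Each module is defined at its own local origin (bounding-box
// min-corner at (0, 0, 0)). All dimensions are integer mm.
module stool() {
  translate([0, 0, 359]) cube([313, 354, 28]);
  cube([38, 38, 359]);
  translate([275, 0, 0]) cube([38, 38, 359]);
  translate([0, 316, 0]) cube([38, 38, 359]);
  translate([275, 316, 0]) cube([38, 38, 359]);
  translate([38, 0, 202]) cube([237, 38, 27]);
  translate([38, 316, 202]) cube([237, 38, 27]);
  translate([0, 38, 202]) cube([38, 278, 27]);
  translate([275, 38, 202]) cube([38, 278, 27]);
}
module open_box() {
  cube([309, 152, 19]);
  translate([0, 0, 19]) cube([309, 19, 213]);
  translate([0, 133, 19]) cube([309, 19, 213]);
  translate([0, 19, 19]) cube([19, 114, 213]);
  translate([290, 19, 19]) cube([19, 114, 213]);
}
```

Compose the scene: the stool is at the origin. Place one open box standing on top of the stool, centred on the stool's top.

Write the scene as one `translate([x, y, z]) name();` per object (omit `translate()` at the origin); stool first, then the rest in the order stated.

stool();
translate([2, 101, 387]) open_box();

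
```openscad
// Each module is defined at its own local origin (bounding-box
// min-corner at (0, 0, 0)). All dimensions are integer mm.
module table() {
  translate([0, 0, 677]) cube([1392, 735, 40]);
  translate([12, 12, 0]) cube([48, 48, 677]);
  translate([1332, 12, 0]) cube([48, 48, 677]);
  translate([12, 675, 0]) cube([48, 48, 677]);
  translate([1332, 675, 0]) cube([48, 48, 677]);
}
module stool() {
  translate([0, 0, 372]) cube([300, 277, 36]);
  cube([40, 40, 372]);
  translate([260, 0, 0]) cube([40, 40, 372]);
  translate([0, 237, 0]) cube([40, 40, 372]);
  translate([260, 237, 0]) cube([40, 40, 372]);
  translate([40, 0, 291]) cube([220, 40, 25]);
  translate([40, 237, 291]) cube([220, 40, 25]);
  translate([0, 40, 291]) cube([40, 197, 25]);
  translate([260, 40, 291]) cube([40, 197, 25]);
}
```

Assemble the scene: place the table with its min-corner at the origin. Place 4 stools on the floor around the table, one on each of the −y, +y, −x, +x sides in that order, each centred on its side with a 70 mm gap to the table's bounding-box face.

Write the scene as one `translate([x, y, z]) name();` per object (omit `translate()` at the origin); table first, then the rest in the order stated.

table();
translate([546, -347, 0]) stool();
translate([546, 805, 0]) stool();
translate([-370, 229, 0]) stool();
translate([1462, 229, 0]) stool();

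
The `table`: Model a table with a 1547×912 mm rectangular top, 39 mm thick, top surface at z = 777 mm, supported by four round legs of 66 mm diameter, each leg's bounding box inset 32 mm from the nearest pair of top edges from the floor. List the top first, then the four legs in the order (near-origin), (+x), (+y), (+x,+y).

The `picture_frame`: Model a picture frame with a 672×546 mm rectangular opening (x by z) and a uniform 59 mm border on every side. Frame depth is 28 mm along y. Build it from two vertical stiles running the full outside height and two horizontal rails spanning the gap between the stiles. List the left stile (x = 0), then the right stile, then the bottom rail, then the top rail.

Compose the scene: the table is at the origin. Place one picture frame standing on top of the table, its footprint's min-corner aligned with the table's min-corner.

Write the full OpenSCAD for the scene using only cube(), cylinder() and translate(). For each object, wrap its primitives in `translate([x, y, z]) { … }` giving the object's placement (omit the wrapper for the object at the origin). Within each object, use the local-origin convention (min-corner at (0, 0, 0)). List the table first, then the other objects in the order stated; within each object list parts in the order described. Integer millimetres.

translate([0, 0, 738]) cube([1547, 912, 39]);
translate([65, 65, 0]) cylinder(h = 738, r = 33);
translate([1482, 65, 0]) cylinder(h = 738, r = 33);
translate([65, 847, 0]) cylinder(h = 738, r = 33);
translate([1482, 847, 0]) cylinder(h = 738, r = 33);
translate([0, 0, 777]) {
  cube([59, 28, 664]);
  translate([731, 0, 0]) cube([59, 28, 664]);
  translate([59, 0, 0]) cube([672, 28, 59]);
  translate([59, 0, 605]) cube([672, 28, 59]);
}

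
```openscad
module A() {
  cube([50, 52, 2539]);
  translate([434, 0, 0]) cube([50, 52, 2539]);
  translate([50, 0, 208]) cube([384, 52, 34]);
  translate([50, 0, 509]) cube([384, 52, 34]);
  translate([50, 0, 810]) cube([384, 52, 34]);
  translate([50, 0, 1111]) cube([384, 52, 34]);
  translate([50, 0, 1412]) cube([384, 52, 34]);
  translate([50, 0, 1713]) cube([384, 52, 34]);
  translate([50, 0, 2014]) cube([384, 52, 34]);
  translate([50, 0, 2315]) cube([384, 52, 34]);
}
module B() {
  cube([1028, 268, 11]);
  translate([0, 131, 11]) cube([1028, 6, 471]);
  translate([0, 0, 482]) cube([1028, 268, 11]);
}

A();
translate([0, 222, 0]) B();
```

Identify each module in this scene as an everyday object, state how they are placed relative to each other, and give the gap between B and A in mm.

A is a ladder. B is an I-beam. The I-beam is on the floor beside the ladder on its +y side. The gap between the I-beam and the ladder is 170 mm.

The I-beam's nearest face is 170 mm from the ladder's +y face.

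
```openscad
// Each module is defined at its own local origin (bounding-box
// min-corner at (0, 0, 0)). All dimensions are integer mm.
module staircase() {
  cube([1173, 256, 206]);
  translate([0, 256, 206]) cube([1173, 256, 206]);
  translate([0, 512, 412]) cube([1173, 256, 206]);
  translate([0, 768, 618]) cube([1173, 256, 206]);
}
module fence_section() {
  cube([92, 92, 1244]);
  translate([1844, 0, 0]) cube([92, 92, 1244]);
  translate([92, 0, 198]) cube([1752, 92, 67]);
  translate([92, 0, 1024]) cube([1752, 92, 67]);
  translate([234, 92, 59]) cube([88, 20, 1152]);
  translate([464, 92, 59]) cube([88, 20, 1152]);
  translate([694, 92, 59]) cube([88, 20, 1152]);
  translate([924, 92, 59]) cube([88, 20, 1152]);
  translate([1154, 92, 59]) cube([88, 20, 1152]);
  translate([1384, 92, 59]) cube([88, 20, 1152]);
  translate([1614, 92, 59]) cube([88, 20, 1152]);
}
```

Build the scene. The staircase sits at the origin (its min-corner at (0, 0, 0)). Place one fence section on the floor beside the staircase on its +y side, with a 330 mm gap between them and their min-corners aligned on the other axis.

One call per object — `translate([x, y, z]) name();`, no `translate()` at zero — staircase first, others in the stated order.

staircase();
translate([0, 1354, 0]) fence_section();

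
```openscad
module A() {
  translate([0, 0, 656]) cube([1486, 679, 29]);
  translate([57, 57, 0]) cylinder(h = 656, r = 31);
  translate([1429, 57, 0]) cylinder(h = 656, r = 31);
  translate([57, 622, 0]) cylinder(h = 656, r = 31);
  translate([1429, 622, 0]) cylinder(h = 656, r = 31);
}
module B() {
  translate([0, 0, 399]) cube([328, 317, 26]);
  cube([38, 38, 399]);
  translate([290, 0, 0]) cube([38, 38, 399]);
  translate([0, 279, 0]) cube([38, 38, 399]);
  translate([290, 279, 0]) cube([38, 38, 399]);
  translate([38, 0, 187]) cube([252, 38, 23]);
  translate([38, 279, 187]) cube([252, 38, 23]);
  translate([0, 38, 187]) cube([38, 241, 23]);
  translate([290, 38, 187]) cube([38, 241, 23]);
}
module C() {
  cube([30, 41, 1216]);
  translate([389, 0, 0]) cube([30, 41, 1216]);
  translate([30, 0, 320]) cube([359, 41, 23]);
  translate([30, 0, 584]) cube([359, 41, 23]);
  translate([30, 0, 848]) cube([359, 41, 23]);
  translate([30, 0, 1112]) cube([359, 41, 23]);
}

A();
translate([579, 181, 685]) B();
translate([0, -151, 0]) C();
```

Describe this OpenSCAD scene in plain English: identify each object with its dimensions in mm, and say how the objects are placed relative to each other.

A is a table: top 1486 mm (x) × 679 mm (y), 29 mm thick, upper face at z = 685 mm, on four round legs of 62 mm diameter, each leg's bounding box inset 26 mm from the nearest pair of top edges, running from z = 0 to the bottom of the top.

B is a four-legged stool. The seat is a 328×317×26 mm slab whose top surface is at z = 425 mm; four square legs, each 38×38 mm in cross-section, run from the floor (z = 0) to the underside of the seat, each flush with a corner of the seat. Four stretchers, 38 mm wide and 23 mm tall, connect adjacent legs with their undersides at z = 187 mm, each running between the inner faces of the legs it joins and aligned with the legs' outer faces on the other axis.

C is a straight ladder. Two 30×41 mm vertical rails, 1216 mm tall, stand 419 mm apart (outside-to-outside) with their front faces coplanar on the −y side. 4 rungs, each 41 mm deep and 23 mm tall, span between the inner faces of the rails, front faces flush with the rails. The lowest rung's underside is at z = 320 mm and rungs are spaced 264 mm apart (underside to underside).

The stool is on top of the table, centred. The ladder is on the floor beside the table on its −y side.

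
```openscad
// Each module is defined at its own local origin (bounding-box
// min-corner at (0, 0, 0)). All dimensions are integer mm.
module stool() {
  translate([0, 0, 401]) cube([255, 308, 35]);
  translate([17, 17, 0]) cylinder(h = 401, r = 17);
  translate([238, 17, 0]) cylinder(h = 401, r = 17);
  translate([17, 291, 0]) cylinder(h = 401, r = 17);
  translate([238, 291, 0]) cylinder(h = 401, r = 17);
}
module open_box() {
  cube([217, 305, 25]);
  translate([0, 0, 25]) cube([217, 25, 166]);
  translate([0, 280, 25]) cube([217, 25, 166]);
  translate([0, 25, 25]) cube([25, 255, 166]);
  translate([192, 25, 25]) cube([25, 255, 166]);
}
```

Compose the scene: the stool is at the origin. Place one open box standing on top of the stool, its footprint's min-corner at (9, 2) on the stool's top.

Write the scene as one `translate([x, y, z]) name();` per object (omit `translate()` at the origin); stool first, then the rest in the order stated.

stool();
translate([9, 2, 436]) open_box();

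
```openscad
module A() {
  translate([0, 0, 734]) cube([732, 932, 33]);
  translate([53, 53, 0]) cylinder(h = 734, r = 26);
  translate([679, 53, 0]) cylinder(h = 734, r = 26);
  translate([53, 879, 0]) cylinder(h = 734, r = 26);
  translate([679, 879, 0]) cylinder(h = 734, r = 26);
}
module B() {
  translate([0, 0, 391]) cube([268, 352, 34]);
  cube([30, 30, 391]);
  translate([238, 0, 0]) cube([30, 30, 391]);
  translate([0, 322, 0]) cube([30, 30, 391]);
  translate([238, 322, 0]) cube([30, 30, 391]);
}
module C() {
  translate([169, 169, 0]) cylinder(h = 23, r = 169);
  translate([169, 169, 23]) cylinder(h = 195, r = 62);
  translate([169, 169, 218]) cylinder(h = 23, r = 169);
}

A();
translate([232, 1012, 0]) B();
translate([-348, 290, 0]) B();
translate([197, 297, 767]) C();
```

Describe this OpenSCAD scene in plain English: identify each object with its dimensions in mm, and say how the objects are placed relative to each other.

A is a table with a 732×932 mm rectangular top, 33 mm thick, top surface at z = 767 mm, supported by four round legs of 52 mm diameter, each leg's bounding box inset 27 mm from the nearest pair of top edges, running from the floor.

B is a simple wooden stool: a rectangular seat 268 mm (x) by 352 mm (y), 34 mm thick, top face at z = 425 mm, on four square legs, each 30×30 mm in cross-section. The legs rest on z = 0, each flush with a corner of the seat.

C is a spool: two coaxial disc flanges of radius 169 mm and thickness 23 mm, joined by a core cylinder of radius 62 mm and height 195 mm. The lower flange rests on z = 0 and the three cylinders share a vertical axis.

Two stools sit around the table at the +y, −x sides. The spool is on top of the table, centred.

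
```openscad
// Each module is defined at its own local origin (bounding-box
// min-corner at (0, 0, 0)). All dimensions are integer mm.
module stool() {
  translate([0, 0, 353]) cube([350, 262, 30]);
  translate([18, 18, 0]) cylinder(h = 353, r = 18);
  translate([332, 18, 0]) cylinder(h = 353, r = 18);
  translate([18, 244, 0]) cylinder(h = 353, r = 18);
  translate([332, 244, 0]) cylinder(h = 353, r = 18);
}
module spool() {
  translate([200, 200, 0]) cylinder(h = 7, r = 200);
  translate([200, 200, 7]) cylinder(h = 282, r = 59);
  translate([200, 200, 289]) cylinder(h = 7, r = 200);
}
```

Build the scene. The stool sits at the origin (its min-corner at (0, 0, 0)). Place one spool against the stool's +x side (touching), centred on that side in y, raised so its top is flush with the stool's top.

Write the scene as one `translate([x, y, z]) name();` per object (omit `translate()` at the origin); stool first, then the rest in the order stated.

stool();
translate([350, -69, 87]) spool();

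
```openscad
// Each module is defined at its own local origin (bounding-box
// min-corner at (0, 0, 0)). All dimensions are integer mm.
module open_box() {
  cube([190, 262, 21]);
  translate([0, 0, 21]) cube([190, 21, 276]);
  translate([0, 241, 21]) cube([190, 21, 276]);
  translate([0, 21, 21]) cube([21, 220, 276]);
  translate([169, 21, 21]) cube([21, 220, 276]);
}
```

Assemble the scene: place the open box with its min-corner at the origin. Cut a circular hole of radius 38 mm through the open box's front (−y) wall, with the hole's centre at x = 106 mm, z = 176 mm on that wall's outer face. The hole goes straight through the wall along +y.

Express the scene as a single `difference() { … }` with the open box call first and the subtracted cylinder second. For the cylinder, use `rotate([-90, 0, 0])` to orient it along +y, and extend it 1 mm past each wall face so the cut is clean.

difference() {
  open_box();
  translate([106, -1, 176]) rotate([-90, 0, 0]) cylinder(h = 23, r = 38);
}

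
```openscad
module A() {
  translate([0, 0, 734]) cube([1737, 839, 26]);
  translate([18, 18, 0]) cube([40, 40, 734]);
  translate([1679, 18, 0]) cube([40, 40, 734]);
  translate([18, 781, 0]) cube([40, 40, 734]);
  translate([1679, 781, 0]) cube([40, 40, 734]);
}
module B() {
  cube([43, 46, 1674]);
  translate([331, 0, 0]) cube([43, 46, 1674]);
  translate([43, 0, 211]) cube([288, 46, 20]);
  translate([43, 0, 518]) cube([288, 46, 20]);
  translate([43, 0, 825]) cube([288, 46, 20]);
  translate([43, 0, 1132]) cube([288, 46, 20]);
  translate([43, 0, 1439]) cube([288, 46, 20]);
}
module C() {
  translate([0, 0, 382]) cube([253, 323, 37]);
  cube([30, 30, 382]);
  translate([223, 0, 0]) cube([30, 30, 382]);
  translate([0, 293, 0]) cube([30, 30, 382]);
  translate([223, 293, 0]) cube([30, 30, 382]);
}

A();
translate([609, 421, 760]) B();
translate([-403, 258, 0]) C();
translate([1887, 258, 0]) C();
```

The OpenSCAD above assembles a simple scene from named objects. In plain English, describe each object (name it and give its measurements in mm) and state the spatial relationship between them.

A is a table: top 1737 mm (x) × 839 mm (y), 26 mm thick, upper face at z = 760 mm, on four 40×40 mm square legs, each inset 18 mm from the nearest pair of top edges, running from z = 0 to the bottom of the top.

B is a straight ladder. Two 43×46 mm vertical rails, 1674 mm tall, stand 374 mm apart (outside-to-outside) with their front faces coplanar on the −y side. 5 rungs, each 46 mm deep and 20 mm tall, span between the inner faces of the rails, front faces flush with the rails. The lowest rung's underside is at z = 211 mm and rungs are spaced 307 mm apart (underside to underside).

C is a simple wooden stool: a rectangular seat 253 mm (x) by 323 mm (y), 37 mm thick, top face at z = 419 mm, on four square legs, each 30×30 mm in cross-section. The legs rest on z = 0, each flush with a corner of the seat.

The ladder is on top of the table. Two stools sit around the table at the −x, +x sides.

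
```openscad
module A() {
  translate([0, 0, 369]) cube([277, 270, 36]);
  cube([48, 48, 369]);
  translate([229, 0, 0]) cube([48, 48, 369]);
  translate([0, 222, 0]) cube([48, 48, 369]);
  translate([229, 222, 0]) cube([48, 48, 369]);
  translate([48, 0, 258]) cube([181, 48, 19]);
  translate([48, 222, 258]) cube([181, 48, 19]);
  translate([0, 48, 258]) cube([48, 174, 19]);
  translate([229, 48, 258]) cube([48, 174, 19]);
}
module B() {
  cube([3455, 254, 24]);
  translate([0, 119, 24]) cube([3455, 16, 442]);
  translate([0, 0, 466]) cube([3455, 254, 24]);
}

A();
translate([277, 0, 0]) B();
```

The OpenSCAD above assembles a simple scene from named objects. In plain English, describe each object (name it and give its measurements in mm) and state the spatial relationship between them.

A is a simple wooden stool: a rectangular seat 277 mm (x) by 270 mm (y), 36 mm thick, top face at z = 405 mm, on four square legs, each 48×48 mm in cross-section. The legs rest on z = 0, each flush with a corner of the seat. Four stretchers, 48 mm wide and 19 mm tall, connect adjacent legs with their undersides at z = 258 mm, each running between the inner faces of the legs it joins and aligned with the legs' outer faces on the other axis.

B is an I-beam lying along x, 3455 mm long. Overall section height 490 mm. Two flanges 254 mm wide (y) and 24 mm thick, one on the floor and one at the top; a web 16 mm thick runs between them, centred on the flange width.

The I-beam is against the stool's +x side, with their −y faces flush.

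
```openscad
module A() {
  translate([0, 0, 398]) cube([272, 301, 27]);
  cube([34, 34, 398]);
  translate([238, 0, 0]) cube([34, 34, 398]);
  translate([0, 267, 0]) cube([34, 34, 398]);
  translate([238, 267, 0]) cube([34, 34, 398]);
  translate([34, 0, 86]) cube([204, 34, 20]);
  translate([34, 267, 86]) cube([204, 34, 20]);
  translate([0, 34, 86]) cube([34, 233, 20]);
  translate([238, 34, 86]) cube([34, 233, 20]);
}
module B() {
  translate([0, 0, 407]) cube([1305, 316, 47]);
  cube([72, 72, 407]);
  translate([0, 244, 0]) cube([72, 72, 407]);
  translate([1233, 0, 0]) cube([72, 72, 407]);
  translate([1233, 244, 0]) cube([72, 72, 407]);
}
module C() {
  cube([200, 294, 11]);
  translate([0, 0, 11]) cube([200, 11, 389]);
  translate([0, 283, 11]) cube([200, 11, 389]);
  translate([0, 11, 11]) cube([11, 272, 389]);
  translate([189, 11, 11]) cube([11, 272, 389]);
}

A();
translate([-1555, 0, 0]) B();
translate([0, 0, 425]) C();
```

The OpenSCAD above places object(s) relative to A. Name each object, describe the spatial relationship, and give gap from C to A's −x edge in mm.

The open box's min-x is at 0; the stool's min-x is 0; gap = 0 mm.

A is a stool. B is a bench. C is an open box. The bench is on the floor beside the stool on its −x side. The open box is on top of the stool. The gap from the open box to the stool's −x edge is 0 mm.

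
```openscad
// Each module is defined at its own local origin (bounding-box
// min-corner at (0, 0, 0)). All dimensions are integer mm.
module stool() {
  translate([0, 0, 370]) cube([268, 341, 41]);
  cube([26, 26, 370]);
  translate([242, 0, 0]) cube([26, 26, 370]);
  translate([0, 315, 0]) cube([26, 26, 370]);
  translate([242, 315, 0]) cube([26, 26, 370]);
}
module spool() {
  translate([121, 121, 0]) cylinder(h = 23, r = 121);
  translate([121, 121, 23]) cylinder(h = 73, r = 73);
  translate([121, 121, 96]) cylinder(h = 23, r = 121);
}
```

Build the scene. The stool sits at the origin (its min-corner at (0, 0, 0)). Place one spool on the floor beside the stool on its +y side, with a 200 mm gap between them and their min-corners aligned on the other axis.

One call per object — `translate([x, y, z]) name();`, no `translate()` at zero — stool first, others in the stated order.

stool();
translate([0, 541, 0]) spool();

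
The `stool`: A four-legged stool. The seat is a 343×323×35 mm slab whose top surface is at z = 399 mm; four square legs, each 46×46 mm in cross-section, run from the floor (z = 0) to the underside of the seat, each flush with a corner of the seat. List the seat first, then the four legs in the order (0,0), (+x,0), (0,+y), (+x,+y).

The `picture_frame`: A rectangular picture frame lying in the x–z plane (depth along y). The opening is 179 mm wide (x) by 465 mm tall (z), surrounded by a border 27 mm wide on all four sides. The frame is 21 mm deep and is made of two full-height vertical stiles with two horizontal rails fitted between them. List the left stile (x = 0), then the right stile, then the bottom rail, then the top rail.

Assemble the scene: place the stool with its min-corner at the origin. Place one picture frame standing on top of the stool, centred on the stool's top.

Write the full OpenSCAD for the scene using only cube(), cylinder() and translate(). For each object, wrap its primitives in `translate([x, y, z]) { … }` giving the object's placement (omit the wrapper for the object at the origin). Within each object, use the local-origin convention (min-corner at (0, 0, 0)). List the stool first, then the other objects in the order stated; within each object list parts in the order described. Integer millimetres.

translate([0, 0, 364]) cube([343, 323, 35]);
cube([46, 46, 364]);
translate([297, 0, 0]) cube([46, 46, 364]);
translate([0, 277, 0]) cube([46, 46, 364]);
translate([297, 277, 0]) cube([46, 46, 364]);
translate([55, 151, 399]) {
  cube([27, 21, 519]);
  translate([206, 0, 0]) cube([27, 21, 519]);
  translate([27, 0, 0]) cube([179, 21, 27]);
  translate([27, 0, 492]) cube([179, 21, 27]);
}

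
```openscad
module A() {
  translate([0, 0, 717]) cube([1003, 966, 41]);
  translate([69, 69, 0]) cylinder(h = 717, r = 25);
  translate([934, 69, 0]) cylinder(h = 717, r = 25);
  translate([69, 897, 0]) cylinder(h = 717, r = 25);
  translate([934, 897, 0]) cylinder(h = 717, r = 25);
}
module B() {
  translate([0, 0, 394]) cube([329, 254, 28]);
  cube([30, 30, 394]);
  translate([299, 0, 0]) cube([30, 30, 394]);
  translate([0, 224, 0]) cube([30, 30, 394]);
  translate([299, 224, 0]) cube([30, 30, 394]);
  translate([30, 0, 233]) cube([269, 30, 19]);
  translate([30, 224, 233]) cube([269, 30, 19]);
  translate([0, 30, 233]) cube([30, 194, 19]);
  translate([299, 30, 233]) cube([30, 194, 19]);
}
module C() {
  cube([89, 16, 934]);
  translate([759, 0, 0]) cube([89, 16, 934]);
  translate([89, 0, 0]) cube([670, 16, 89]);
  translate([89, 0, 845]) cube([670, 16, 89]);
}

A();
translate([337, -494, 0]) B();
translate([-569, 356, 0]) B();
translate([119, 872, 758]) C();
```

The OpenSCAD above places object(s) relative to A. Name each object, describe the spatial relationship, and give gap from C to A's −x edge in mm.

The picture frame's min-x is at 119; the table's min-x is 0; gap = 119 mm.

A is a table. B is a stool. C is a picture frame. Two stools sit around the table at the −y, −x sides. The picture frame is on top of the table. The gap from the picture frame to the table's −x edge is 119 mm.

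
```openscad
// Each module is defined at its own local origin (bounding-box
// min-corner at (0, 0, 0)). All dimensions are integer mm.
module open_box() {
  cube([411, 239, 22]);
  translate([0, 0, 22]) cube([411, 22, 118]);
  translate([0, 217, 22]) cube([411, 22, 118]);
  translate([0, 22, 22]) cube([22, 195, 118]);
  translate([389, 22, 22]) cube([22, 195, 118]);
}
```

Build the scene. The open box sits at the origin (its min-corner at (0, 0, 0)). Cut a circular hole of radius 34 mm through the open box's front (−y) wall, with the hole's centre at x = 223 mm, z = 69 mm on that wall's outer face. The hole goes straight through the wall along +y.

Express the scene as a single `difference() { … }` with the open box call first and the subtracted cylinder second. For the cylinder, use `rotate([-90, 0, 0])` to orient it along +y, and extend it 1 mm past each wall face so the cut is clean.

difference() {
  open_box();
  translate([223, -1, 69]) rotate([-90, 0, 0]) cylinder(h = 24, r = 34);
}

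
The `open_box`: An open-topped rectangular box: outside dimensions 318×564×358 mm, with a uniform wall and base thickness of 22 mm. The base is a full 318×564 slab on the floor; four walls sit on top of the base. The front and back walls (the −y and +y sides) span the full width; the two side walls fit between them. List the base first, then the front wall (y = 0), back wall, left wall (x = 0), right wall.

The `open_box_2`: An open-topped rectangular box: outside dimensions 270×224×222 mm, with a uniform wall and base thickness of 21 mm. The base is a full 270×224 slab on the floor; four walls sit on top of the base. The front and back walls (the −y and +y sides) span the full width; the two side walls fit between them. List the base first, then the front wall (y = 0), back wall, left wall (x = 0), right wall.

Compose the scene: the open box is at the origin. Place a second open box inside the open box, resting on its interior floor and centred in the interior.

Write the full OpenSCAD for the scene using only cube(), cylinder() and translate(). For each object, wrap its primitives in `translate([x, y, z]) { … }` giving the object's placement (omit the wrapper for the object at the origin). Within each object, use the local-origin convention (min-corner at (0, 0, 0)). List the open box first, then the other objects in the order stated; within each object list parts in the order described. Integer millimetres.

cube([318, 564, 22]);
translate([0, 0, 22]) cube([318, 22, 336]);
translate([0, 542, 22]) cube([318, 22, 336]);
translate([0, 22, 22]) cube([22, 520, 336]);
translate([296, 22, 22]) cube([22, 520, 336]);
translate([24, 170, 22]) {
  cube([270, 224, 21]);
  translate([0, 0, 21]) cube([270, 21, 201]);
  translate([0, 203, 21]) cube([270, 21, 201]);
  translate([0, 21, 21]) cube([21, 182, 201]);
  translate([249, 21, 21]) cube([21, 182, 201]);
}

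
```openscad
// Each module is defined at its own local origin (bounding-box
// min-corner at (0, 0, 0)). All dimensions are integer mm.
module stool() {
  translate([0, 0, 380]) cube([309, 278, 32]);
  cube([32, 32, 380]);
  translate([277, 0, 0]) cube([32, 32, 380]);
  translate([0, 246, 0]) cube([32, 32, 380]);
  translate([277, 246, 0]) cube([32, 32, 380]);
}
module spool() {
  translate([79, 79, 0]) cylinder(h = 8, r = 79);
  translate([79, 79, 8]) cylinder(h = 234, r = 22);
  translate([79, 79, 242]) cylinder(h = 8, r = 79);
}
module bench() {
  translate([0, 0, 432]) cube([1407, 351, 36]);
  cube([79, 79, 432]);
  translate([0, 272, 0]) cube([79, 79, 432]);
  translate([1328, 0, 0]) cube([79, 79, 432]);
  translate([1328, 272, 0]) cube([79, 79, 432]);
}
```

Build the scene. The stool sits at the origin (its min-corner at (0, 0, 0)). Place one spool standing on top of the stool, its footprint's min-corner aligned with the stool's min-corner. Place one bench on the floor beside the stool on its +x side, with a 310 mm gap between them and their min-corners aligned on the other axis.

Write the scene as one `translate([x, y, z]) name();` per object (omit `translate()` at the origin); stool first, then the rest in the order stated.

stool();
translate([0, 0, 412]) spool();
translate([619, 0, 0]) bench();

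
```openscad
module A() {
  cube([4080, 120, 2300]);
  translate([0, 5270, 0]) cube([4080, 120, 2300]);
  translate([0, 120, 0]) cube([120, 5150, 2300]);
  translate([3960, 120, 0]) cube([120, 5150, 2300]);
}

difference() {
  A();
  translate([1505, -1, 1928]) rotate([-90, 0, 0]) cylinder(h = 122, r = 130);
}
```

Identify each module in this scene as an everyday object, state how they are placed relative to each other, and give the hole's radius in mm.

The subtracted cylinder has r = 130 mm.

A is a house frame. The house frame has a circular hole through its front wall. The hole's radius is 130 mm.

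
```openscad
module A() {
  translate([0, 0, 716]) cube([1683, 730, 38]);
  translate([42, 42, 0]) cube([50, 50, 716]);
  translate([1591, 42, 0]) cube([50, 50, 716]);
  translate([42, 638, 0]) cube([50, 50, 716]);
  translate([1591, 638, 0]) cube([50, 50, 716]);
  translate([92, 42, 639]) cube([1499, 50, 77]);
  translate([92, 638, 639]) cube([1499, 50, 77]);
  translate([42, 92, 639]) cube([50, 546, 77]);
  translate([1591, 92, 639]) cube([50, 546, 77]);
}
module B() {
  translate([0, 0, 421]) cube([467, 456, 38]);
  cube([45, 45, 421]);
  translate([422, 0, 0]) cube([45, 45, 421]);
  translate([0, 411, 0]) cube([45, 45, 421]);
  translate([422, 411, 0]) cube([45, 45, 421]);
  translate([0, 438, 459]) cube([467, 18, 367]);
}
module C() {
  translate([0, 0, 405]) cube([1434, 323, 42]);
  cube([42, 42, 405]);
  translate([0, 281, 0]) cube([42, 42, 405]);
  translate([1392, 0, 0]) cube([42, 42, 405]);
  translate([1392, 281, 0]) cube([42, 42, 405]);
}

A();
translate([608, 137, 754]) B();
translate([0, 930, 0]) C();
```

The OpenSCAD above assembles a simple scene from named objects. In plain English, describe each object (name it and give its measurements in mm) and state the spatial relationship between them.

A is a table: top 1683 mm (x) × 730 mm (y), 38 mm thick, upper face at z = 754 mm, on four 50×50 mm square legs, each inset 42 mm from the nearest pair of top edges, running from z = 0 to the bottom of the top. Four apron rails, 50 mm thick and 77 mm tall, run between adjacent legs with their top edges flush with the underside of the top and their outer faces flush with the legs' outer faces.

B is a chair: 467×456 mm seat, 38 mm thick, top at z = 459 mm, on four 45 mm square corner legs flush with the seat edges. A 18 mm thick backrest slab spans the full seat width, extending 367 mm above the seat top, its back face flush with the seat's +y edge.

C is a bench: a 1434×323 mm seat slab, 42 mm thick, top at z = 447 mm, on four 42×42 mm square legs flush with the seat corners and standing on z = 0.

The chair is on top of the table, centred. The bench is on the floor beside the table on its +y side.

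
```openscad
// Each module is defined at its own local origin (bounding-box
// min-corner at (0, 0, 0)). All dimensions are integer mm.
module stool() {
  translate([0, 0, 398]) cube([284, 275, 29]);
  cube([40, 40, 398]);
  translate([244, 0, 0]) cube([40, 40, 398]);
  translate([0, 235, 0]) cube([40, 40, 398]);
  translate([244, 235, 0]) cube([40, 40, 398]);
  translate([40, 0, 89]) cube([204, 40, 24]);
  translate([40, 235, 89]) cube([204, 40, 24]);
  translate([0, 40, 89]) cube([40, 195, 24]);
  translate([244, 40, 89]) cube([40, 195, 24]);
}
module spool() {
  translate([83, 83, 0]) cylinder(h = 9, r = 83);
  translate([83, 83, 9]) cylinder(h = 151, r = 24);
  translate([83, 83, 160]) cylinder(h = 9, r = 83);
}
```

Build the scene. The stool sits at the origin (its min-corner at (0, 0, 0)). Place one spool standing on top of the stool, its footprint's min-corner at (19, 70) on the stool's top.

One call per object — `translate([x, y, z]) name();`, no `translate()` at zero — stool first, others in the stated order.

stool();
translate([19, 70, 427]) spool();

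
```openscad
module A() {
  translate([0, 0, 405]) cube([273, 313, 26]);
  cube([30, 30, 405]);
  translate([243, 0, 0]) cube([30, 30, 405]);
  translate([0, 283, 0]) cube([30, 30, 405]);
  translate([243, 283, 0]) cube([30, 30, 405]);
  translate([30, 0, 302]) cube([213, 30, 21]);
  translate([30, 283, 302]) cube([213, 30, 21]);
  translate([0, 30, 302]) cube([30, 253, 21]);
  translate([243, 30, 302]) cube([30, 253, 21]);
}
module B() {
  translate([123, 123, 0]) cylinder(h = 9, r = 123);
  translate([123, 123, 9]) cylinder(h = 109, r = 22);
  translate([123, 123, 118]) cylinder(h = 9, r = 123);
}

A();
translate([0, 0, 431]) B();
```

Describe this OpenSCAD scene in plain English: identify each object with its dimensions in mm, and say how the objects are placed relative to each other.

A is a four-legged stool. The seat is 273×313 mm, 26 mm thick, top at z = 431 mm. It stands on four square legs, each 30×30 mm in cross-section, from z = 0 to the seat underside, each flush with a corner of the seat. Four stretchers, 30 mm wide and 21 mm tall, connect adjacent legs with their undersides at z = 302 mm, each running between the inner faces of the legs it joins and aligned with the legs' outer faces on the other axis.

B is a spool: two coaxial disc flanges of radius 123 mm and thickness 9 mm, joined by a core cylinder of radius 22 mm and height 109 mm. The lower flange rests on z = 0 and the three cylinders share a vertical axis.

The spool is on top of the stool.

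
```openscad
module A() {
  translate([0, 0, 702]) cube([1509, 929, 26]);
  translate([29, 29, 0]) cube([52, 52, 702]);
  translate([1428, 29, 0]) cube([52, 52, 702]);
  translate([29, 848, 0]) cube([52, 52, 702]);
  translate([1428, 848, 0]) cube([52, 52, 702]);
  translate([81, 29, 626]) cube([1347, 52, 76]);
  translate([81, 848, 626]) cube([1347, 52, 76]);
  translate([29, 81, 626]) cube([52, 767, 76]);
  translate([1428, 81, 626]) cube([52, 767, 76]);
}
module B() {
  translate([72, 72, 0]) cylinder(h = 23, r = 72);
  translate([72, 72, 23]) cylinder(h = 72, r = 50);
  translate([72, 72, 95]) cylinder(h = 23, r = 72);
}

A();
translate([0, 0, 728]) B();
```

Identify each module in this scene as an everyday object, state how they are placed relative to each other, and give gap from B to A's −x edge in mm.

A is a table. B is a spool. The spool is on top of the table. The gap from the spool to the table's −x edge is 0 mm.

The spool's min-x is at 0; the table's min-x is 0; gap = 0 mm.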